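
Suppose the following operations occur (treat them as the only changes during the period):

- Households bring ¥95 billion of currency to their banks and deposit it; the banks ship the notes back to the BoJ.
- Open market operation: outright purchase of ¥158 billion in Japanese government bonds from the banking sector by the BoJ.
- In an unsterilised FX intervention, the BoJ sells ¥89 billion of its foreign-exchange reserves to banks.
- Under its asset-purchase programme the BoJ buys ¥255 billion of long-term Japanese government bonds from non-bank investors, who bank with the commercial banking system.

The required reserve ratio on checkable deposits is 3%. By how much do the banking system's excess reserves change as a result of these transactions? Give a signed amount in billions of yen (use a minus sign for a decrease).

+¥408.5 billion

Currency deposit ¥95 billion: reserves +¥95B, deposits +¥95B.
OMO purchase (from banks) ¥158 billion: reserves +¥158B, deposits 0.
FX sale ¥89 billion: reserves −¥89B, deposits 0.
Asset purchase (from non-banks) ¥255 billion: reserves +¥255B, deposits +¥255B.
Totals: Δreserves = +¥419B, Δdeposits = +¥350B.
Δrequired reserves = 3% × +¥350B = +¥10.5B.
Δexcess reserves = Δreserves − Δrequired = +¥419B − (+¥10.5B) = +¥408.5 billion.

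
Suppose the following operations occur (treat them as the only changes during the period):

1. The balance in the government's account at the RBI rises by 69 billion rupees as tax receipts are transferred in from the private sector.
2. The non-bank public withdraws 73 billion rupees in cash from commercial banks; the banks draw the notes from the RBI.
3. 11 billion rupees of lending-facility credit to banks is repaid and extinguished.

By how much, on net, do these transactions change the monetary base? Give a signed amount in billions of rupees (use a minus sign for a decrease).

Government account inflow 69 billion rupees: reserves shift to a non-base liability → −69B.
Currency withdrawal 73 billion rupees: just a shift between currency and reserves — both are base money → 0.
Discount-window repayment 11 billion rupees: RBI balance sheet contracts → −11B.
Net: −69 + 0 − 11 = -80 billion.

-80 billion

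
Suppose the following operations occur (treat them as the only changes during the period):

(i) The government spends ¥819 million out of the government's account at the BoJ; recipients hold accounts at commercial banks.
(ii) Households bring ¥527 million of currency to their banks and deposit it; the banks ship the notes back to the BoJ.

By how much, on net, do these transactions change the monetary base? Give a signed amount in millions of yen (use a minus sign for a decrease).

Government spending ¥819 million: a non-base liability converts back to reserves → +¥819M.
Currency deposit ¥527 million: just a shift between currency and reserves — both are base money → 0.
Net: 819 + 0 = +¥819 million.

+¥819 million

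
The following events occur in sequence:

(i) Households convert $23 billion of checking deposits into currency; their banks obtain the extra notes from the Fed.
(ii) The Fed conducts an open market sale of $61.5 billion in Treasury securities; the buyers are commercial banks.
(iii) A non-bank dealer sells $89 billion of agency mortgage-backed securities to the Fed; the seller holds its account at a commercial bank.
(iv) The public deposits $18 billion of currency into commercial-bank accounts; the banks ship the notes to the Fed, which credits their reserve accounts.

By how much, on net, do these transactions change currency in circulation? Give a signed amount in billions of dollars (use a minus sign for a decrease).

Fed balance sheet:
  Assets:      Securities +$27.5B
  Liabilities: Bank reserves +$22.5B, Currency in circulation +$5B
So the change in currency in circulation is +$5 billion.

+$5 billion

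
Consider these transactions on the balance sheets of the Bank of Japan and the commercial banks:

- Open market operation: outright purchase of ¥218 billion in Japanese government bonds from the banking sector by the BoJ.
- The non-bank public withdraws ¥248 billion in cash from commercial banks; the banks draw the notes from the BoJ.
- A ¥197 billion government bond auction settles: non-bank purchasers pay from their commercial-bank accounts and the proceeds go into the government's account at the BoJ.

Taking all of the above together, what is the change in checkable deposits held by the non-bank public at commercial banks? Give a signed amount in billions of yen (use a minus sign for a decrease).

-¥445 billion

OMO purchase (from banks) ¥218 billion: the counterparty is a bank, so public deposits are unchanged → 0.
Currency withdrawal ¥248 billion: non-bank counterparties' bank balances fall → −¥248B.
Government account inflow ¥197 billion: non-bank counterparties' bank balances fall → −¥197B.
Net: 0 − 248 − 197 = -¥445 billion.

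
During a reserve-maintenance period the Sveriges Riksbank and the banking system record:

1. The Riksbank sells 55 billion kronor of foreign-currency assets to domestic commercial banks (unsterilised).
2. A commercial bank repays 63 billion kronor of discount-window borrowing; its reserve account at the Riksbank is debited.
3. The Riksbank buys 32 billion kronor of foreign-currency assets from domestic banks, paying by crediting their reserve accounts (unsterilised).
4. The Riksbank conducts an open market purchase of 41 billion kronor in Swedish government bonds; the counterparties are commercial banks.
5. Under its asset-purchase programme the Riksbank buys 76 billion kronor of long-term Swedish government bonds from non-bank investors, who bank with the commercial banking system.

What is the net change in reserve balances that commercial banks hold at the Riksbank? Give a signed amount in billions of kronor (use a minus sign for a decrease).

+31 billion

Riksbank balance sheet:
  Assets:      Securities +117B, Loans to banks −63B, Foreign assets −23B
  Liabilities: Bank reserves +31B
So the change in reserve balances that commercial banks hold at the Riksbank is +31 billion.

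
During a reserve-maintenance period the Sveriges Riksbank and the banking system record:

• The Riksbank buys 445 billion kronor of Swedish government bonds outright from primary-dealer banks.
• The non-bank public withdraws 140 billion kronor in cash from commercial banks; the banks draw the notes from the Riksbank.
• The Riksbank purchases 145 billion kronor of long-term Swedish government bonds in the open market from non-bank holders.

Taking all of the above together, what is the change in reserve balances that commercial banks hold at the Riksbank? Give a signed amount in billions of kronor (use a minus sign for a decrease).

+450 billion

OMO purchase (from banks) 445 billion kronor: the Riksbank pays by crediting reserve accounts → +445B.
Currency withdrawal 140 billion kronor: banks swap reserves for currency → −140B.
Asset purchase (from non-banks) 145 billion kronor: the Riksbank pays by crediting reserve accounts → +145B.
Net: 445 − 140 + 145 = +450 billion.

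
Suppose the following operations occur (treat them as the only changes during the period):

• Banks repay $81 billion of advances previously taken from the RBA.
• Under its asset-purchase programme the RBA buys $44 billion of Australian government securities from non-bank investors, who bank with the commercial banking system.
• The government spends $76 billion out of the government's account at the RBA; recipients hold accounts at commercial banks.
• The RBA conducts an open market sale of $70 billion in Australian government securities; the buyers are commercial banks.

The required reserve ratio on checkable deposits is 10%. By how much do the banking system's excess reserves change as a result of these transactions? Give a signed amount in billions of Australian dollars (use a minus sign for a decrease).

Discount-window repayment $81 billion: reserves −$81B, deposits 0.
Asset purchase (from non-banks) $44 billion: reserves +$44B, deposits +$44B.
Government spending $76 billion: reserves +$76B, deposits +$76B.
OMO sale (to banks) $70 billion: reserves −$70B, deposits 0.
Totals: Δreserves = −$31B, Δdeposits = +$120B.
Δrequired reserves = 10% × +$120B = +$12B.
Δexcess reserves = Δreserves − Δrequired = −$31B − (+$12B) = -$43 billion.

-$43 billion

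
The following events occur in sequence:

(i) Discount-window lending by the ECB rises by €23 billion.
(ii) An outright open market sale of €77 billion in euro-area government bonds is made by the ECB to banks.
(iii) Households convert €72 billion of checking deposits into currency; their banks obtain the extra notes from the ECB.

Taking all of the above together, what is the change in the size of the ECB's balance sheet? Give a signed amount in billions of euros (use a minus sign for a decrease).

Discount-window loan €23 billion: an ECB asset is acquired → +€23B.
OMO sale (to banks) €77 billion: an ECB asset is shed → −€77B.
Currency withdrawal €72 billion: only the composition of liabilities changes → 0.
Net: 23 − 77 + 0 = -€54 billion.

-€54 billion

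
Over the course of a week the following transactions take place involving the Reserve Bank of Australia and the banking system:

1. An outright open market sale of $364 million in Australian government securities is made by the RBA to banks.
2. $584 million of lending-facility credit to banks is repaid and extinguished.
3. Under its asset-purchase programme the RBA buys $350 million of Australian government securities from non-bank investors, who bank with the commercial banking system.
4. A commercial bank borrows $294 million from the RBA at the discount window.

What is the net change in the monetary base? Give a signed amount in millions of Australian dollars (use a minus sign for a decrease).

-$304 million

OMO sale (to banks) $364 million: RBA balance sheet contracts → −$364M.
Discount-window repayment $584 million: RBA balance sheet contracts → −$584M.
Asset purchase (from non-banks) $350 million: RBA balance sheet expands → +$350M.
Discount-window loan $294 million: RBA balance sheet expands → +$294M.
Net: −364 − 584 + 350 + 294 = -$304 million.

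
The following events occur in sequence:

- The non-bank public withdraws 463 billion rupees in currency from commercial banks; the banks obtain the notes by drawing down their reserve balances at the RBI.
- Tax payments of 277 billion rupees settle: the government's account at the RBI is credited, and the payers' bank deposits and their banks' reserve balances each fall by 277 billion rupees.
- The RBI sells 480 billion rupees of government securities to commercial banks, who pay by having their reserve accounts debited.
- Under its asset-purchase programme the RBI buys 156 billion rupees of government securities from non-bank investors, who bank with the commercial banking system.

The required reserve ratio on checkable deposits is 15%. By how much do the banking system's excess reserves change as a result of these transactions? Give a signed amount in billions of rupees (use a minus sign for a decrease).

Currency withdrawal 463 billion rupees: reserves −463B, deposits −463B.
Government account inflow 277 billion rupees: reserves −277B, deposits −277B.
OMO sale (to banks) 480 billion rupees: reserves −480B, deposits 0.
Asset purchase (from non-banks) 156 billion rupees: reserves +156B, deposits +156B.
Totals: Δreserves = −1064B, Δdeposits = −584B.
Δrequired reserves = 15% × −584B = −87.6B.
Δexcess reserves = Δreserves − Δrequired = −1064B − (−87.6B) = -976.4 billion.

-976.4 billion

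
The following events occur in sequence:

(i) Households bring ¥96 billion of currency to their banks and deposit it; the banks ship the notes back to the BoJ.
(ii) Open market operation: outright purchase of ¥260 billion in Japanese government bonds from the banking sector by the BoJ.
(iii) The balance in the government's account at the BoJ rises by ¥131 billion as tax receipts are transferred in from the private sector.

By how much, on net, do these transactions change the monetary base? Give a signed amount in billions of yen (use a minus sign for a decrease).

+¥129 billion

Currency deposit ¥96 billion: just a shift between currency and reserves — both are base money → 0.
OMO purchase (from banks) ¥260 billion: BoJ balance sheet expands → +¥260B.
Government account inflow ¥131 billion: reserves shift to a non-base liability → −¥131B.
Net: 0 + 260 − 131 = +¥129 billion.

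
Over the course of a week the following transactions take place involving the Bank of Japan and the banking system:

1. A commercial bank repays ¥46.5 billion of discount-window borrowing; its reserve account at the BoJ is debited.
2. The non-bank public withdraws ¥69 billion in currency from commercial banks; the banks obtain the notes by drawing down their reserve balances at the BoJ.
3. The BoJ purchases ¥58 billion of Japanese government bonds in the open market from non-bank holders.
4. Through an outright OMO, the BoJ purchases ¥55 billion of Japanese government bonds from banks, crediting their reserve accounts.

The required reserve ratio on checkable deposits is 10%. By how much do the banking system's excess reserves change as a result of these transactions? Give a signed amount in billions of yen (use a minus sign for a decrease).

Discount-window repayment ¥46.5 billion: reserves −¥46.5B, deposits 0.
Currency withdrawal ¥69 billion: reserves −¥69B, deposits −¥69B.
Asset purchase (from non-banks) ¥58 billion: reserves +¥58B, deposits +¥58B.
OMO purchase (from banks) ¥55 billion: reserves +¥55B, deposits 0.
Totals: Δreserves = −¥2.5B, Δdeposits = −¥11B.
Δrequired reserves = 10% × −¥11B = −¥1.1B.
Δexcess reserves = Δreserves − Δrequired = −¥2.5B − (−¥1.1B) = -¥1.4 billion.

-¥1.4 billion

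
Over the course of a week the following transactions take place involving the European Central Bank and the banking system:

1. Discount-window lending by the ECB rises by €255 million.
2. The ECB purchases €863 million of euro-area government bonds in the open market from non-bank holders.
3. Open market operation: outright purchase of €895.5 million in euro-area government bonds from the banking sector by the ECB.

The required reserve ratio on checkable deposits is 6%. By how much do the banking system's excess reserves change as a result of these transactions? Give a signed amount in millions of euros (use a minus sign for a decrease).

+€1961.72 million

Discount-window loan €255 million: reserves +€255M, deposits 0.
Asset purchase (from non-banks) €863 million: reserves +€863M, deposits +€863M.
OMO purchase (from banks) €895.5 million: reserves +€895.5M, deposits 0.
Totals: Δreserves = +€2013.5M, Δdeposits = +€863M.
Δrequired reserves = 6% × +€863M = +€51.78M.
Δexcess reserves = Δreserves − Δrequired = +€2013.5M − (+€51.78M) = +€1961.72 million.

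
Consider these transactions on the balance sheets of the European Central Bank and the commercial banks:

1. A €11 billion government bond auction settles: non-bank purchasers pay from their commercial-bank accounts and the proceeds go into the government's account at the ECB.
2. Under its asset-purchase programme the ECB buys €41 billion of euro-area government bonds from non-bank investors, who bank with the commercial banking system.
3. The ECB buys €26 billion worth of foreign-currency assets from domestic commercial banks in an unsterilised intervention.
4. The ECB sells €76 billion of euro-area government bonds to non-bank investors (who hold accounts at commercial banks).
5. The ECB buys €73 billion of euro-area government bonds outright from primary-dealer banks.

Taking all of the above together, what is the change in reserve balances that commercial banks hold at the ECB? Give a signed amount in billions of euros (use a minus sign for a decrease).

+€53 billion

Government account inflow €11 billion: funds move from bank reserves into the government account → −€11B.
Asset purchase (from non-banks) €41 billion: the ECB pays by crediting reserve accounts → +€41B.
FX purchase €26 billion: the ECB pays by crediting reserve accounts → +€26B.
Asset sale (to non-banks) €76 billion: the non-bank buyers' banks settle from reserves → −€76B.
OMO purchase (from banks) €73 billion: the ECB pays by crediting reserve accounts → +€73B.
Net: −11 + 41 + 26 − 76 + 73 = +€53 billion.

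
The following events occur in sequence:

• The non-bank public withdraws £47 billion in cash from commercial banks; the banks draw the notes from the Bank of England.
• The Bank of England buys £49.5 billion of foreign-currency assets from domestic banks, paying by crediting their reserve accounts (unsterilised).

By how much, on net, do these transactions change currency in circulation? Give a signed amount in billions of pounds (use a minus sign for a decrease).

Bank of England balance sheet:
  Assets:      Foreign assets +£49.5B
  Liabilities: Bank reserves +£2.5B, Currency in circulation +£47B
Commercial banking system:
  Assets:      Reserves at CB +£2.5B, Foreign assets −£49.5B
  Liabilities: Checkable deposits −£47B
So the change in currency in circulation is +£47 billion.

+£47 billion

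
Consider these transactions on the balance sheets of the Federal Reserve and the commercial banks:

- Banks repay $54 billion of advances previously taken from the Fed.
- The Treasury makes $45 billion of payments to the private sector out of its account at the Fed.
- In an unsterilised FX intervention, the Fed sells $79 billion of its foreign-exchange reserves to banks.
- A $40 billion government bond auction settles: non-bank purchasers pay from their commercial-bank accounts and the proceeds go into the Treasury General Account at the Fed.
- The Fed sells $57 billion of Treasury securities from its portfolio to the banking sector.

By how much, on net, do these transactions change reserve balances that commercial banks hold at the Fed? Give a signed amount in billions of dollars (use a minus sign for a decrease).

-$185 billion

Fed balance sheet:
  Assets:      Securities −$57B, Loans to banks −$54B, Foreign assets −$79B
  Liabilities: Bank reserves −$185B, Government deposits −$5B
Commercial banking system:
  Assets:      Reserves at CB −$185B, Securities +$57B, Foreign assets +$79B
  Liabilities: Checkable deposits +$5B, Borrowings from CB −$54B
So the change in reserve balances that commercial banks hold at the Fed is -$185 billion.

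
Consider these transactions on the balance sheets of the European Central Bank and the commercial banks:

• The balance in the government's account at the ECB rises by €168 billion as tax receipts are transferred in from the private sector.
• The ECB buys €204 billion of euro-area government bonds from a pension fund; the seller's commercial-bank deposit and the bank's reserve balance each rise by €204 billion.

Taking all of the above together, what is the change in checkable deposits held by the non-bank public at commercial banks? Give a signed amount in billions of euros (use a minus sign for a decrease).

ECB balance sheet:
  Assets:      Securities +€204B
  Liabilities: Bank reserves +€36B, Government deposits +€168B
Commercial banking system:
  Assets:      Reserves at CB +€36B
  Liabilities: Checkable deposits +€36B
So the change in checkable deposits held by the non-bank public at commercial banks is +€36 billion.

+€36 billion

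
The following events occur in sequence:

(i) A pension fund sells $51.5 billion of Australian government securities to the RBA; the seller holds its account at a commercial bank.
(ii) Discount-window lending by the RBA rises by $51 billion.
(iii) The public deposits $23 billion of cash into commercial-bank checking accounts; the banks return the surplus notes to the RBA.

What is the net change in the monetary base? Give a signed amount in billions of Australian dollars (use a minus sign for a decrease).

RBA balance sheet:
  Assets:      Securities +$51.5B, Loans to banks +$51B
  Liabilities: Bank reserves +$125.5B, Currency in circulation −$23B
Commercial banking system:
  Assets:      Reserves at CB +$125.5B
  Liabilities: Checkable deposits +$74.5B, Borrowings from CB +$51B
Monetary base = currency + reserves: −$23B + (+$125.5B) = +$102.5 billion.

+$102.5 billion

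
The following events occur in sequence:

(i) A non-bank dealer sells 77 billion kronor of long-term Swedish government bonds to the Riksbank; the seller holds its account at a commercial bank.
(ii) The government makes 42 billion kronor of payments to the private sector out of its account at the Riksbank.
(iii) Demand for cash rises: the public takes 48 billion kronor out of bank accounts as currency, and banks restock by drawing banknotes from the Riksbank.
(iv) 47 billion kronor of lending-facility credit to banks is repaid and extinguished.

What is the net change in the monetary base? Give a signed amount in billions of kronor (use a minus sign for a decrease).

+72 billion

Asset purchase (from non-banks) 77 billion kronor: Riksbank balance sheet expands → +77B.
Government spending 42 billion kronor: a non-base liability converts back to reserves → +42B.
Currency withdrawal 48 billion kronor: just a shift between currency and reserves — both are base money → 0.
Discount-window repayment 47 billion kronor: Riksbank balance sheet contracts → −47B.
Net: 77 + 42 + 0 − 47 = +72 billion.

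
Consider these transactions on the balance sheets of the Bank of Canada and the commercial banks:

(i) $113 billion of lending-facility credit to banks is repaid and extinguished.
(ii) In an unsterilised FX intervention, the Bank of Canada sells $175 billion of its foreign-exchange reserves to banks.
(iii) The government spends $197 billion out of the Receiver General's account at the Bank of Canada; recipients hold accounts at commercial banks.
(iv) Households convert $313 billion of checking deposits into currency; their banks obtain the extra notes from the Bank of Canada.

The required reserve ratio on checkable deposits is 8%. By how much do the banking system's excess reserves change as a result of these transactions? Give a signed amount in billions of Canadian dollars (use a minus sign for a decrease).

-$394.72 billion

Discount-window repayment $113 billion: reserves −$113B, deposits 0.
FX sale $175 billion: reserves −$175B, deposits 0.
Government spending $197 billion: reserves +$197B, deposits +$197B.
Currency withdrawal $313 billion: reserves −$313B, deposits −$313B.
Totals: Δreserves = −$404B, Δdeposits = −$116B.
Δrequired reserves = 8% × −$116B = −$9.28B.
Δexcess reserves = Δreserves − Δrequired = −$404B − (−$9.28B) = -$394.72 billion.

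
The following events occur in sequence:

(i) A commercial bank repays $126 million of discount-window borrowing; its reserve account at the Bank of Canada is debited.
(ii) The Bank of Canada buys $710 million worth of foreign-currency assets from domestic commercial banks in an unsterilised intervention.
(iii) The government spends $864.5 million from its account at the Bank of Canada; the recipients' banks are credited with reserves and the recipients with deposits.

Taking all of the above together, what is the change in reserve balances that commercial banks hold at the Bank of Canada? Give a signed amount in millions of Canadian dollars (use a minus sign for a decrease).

+$1448.5 million

Bank of Canada balance sheet:
  Assets:      Loans to banks −$126M, Foreign assets +$710M
  Liabilities: Bank reserves +$1448.5M, Government deposits −$864.5M
So the change in reserve balances that commercial banks hold at the Bank of Canada is +$1448.5 million.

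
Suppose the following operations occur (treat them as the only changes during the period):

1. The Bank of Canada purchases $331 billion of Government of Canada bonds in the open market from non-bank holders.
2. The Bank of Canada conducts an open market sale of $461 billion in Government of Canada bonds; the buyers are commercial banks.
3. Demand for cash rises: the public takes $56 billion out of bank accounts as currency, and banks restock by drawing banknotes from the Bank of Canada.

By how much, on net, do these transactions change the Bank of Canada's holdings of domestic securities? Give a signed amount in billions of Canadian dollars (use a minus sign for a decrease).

Asset purchase (from non-banks) $331 billion: securities added to the Bank of Canada's portfolio → +$331B.
OMO sale (to banks) $461 billion: securities removed from the Bank of Canada's portfolio → −$461B.
Currency withdrawal $56 billion: the Bank of Canada's securities portfolio is untouched → 0.
Net: 331 − 461 + 0 = -$130 billion.

-$130 billion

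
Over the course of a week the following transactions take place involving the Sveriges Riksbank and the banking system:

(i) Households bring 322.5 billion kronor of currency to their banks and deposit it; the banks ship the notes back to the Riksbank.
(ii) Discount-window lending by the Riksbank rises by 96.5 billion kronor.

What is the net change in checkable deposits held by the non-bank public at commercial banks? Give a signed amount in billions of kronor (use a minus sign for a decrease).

+322.5 billion

Currency deposit 322.5 billion kronor: non-bank counterparties' bank balances rise → +322.5B.
Discount-window loan 96.5 billion kronor: the counterparty is a bank, so public deposits are unchanged → 0.
Net: 322.5 + 0 = +322.5 billion.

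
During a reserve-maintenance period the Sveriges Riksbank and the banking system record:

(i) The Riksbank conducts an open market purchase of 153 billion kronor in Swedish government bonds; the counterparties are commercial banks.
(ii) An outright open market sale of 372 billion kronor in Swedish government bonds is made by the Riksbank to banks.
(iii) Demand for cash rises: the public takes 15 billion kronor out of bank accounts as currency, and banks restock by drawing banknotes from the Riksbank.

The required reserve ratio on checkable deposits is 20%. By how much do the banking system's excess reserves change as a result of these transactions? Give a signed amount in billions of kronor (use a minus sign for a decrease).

OMO purchase (from banks) 153 billion kronor: reserves +153B, deposits 0.
OMO sale (to banks) 372 billion kronor: reserves −372B, deposits 0.
Currency withdrawal 15 billion kronor: reserves −15B, deposits −15B.
Totals: Δreserves = −234B, Δdeposits = −15B.
Δrequired reserves = 20% × −15B = −3B.
Δexcess reserves = Δreserves − Δrequired = −234B − (−3B) = -231 billion.

-231 billion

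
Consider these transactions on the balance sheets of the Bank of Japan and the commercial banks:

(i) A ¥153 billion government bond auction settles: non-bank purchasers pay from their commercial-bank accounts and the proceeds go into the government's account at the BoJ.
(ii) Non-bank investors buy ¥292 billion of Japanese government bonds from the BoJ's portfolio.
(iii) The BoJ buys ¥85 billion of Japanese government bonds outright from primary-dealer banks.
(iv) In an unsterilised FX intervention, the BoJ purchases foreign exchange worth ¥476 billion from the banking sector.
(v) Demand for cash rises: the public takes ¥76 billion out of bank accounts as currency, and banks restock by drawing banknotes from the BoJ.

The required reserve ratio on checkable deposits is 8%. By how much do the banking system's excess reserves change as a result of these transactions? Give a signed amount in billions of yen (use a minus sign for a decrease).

Government account inflow ¥153 billion: reserves −¥153B, deposits −¥153B.
Asset sale (to non-banks) ¥292 billion: reserves −¥292B, deposits −¥292B.
OMO purchase (from banks) ¥85 billion: reserves +¥85B, deposits 0.
FX purchase ¥476 billion: reserves +¥476B, deposits 0.
Currency withdrawal ¥76 billion: reserves −¥76B, deposits −¥76B.
Totals: Δreserves = +¥40B, Δdeposits = −¥521B.
Δrequired reserves = 8% × −¥521B = −¥41.68B.
Δexcess reserves = Δreserves − Δrequired = +¥40B − (−¥41.68B) = +¥81.68 billion.

+¥81.68 billion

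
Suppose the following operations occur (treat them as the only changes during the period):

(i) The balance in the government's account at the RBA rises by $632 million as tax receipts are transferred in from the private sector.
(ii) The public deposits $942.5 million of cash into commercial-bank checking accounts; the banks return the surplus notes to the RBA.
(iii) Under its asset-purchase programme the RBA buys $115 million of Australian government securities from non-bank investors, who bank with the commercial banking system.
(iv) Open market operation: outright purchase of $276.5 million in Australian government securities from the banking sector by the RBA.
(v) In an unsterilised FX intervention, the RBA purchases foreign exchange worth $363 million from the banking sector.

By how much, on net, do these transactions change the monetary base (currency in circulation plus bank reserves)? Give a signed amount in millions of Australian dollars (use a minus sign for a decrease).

+$122.5 million

Government account inflow $632 million: reserves shift to a non-base liability → −$632M.
Currency deposit $942.5 million: just a shift between currency and reserves — both are base money → 0.
Asset purchase (from non-banks) $115 million: RBA balance sheet expands → +$115M.
OMO purchase (from banks) $276.5 million: RBA balance sheet expands → +$276.5M.
FX purchase $363 million: RBA balance sheet expands → +$363M.
Net: −632 + 0 + 115 + 276.5 + 363 = +$122.5 million.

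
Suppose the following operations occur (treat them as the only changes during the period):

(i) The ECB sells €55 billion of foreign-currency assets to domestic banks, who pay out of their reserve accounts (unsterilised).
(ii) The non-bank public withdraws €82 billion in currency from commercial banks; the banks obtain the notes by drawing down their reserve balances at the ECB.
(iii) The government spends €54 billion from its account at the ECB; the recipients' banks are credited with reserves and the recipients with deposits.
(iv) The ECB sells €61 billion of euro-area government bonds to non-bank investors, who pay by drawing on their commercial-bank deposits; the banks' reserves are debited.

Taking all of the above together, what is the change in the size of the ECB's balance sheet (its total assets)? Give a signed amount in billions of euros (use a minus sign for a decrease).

-€116 billion

ECB balance sheet:
  Assets:      Securities −€61B, Foreign assets −€55B
  Liabilities: Bank reserves −€144B, Currency in circulation +€82B, Government deposits −€54B
Change in total ECB assets = -€116 billion.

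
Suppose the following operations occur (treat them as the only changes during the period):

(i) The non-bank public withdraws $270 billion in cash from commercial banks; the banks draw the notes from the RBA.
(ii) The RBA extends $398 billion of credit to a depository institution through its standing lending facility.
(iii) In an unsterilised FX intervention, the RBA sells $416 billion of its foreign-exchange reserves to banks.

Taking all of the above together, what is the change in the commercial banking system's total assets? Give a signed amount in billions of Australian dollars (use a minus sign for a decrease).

Currency withdrawal $270 billion: bank balance sheets shrink → −$270B.
Discount-window loan $398 billion: bank balance sheets expand → +$398B.
FX sale $416 billion: just an asset swap on bank balance sheets → 0.
Net: −270 + 398 + 0 = +$128 billion.

+$128 billion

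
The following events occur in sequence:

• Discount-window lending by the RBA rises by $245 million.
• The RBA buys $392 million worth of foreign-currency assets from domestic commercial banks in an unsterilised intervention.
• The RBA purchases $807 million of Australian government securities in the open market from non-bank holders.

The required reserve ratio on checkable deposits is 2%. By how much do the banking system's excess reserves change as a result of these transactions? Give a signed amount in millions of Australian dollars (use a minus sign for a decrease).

+$1427.86 million

Discount-window loan $245 million: reserves +$245M, deposits 0.
FX purchase $392 million: reserves +$392M, deposits 0.
Asset purchase (from non-banks) $807 million: reserves +$807M, deposits +$807M.
Totals: Δreserves = +$1444M, Δdeposits = +$807M.
Δrequired reserves = 2% × +$807M = +$16.14M.
Δexcess reserves = Δreserves − Δrequired = +$1444M − (+$16.14M) = +$1427.86 million.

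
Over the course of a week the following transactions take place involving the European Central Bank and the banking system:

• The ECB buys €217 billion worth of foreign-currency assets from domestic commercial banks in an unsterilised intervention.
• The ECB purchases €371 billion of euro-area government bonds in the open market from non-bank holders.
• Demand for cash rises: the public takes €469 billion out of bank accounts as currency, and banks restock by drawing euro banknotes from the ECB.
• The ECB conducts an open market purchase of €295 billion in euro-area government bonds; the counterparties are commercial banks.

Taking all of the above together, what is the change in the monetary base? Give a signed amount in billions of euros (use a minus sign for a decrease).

ECB balance sheet:
  Assets:      Securities +€666B, Foreign assets +€217B
  Liabilities: Bank reserves +€414B, Currency in circulation +€469B
Monetary base = currency + reserves: +€469B + (+€414B) = +€883 billion.

+€883 billion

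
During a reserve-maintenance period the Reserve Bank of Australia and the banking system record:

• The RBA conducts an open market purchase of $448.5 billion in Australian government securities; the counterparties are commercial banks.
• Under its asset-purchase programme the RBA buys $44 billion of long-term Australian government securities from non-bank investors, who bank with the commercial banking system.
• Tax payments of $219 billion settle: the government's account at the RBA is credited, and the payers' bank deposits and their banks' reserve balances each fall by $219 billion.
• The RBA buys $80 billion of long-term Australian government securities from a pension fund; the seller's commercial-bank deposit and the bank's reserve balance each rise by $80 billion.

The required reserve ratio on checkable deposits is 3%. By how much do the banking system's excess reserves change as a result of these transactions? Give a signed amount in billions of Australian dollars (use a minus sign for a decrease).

+$356.35 billion

OMO purchase (from banks) $448.5 billion: reserves +$448.5B, deposits 0.
Asset purchase (from non-banks) $44 billion: reserves +$44B, deposits +$44B.
Government account inflow $219 billion: reserves −$219B, deposits −$219B.
Asset purchase (from non-banks) $80 billion: reserves +$80B, deposits +$80B.
Totals: Δreserves = +$353.5B, Δdeposits = −$95B.
Δrequired reserves = 3% × −$95B = −$2.85B.
Δexcess reserves = Δreserves − Δrequired = +$353.5B − (−$2.85B) = +$356.35 billion.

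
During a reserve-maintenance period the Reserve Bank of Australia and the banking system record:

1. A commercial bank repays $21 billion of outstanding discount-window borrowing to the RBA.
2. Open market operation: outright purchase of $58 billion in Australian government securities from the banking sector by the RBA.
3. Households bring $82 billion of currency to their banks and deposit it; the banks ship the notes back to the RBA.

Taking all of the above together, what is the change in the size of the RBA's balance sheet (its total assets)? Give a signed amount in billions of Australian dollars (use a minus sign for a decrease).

+$37 billion

Discount-window repayment $21 billion: an RBA asset is shed → −$21B.
OMO purchase (from banks) $58 billion: an RBA asset is acquired → +$58B.
Currency deposit $82 billion: only the composition of liabilities changes → 0.
Net: −21 + 58 + 0 = +$37 billion.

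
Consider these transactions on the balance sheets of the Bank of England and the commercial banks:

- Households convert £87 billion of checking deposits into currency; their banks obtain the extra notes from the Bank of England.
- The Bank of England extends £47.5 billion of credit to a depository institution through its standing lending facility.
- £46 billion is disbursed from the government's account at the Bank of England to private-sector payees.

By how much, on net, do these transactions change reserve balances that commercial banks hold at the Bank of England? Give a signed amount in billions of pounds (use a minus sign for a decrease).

Currency withdrawal £87 billion: banks swap reserves for currency → −£87B.
Discount-window loan £47.5 billion: the loan is credited to the bank's reserve account → +£47.5B.
Government spending £46 billion: government payments flow into bank reserve accounts → +£46B.
Net: −87 + 47.5 + 46 = +£6.5 billion.

+£6.5 billion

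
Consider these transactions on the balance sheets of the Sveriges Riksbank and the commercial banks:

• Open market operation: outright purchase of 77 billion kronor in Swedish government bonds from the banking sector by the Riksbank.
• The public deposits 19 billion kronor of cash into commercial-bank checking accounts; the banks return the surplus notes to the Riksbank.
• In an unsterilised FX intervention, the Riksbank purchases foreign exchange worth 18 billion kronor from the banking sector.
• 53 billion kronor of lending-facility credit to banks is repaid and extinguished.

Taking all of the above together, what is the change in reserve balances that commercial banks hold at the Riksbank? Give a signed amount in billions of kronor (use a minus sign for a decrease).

Riksbank balance sheet:
  Assets:      Securities +77B, Loans to banks −53B, Foreign assets +18B
  Liabilities: Bank reserves +61B, Currency in circulation −19B
Commercial banking system:
  Assets:      Reserves at CB +61B, Securities −77B, Foreign assets −18B
  Liabilities: Checkable deposits +19B, Borrowings from CB −53B
So the change in reserve balances that commercial banks hold at the Riksbank is +61 billion.

+61 billion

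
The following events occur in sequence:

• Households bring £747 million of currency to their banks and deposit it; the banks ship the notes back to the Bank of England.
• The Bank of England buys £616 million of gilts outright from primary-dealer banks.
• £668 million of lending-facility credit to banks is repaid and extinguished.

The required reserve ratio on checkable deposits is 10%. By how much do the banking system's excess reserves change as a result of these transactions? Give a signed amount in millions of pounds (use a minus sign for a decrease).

+£620.3 million

Currency deposit £747 million: reserves +£747M, deposits +£747M.
OMO purchase (from banks) £616 million: reserves +£616M, deposits 0.
Discount-window repayment £668 million: reserves −£668M, deposits 0.
Totals: Δreserves = +£695M, Δdeposits = +£747M.
Δrequired reserves = 10% × +£747M = +£74.7M.
Δexcess reserves = Δreserves − Δrequired = +£695M − (+£74.7M) = +£620.3 million.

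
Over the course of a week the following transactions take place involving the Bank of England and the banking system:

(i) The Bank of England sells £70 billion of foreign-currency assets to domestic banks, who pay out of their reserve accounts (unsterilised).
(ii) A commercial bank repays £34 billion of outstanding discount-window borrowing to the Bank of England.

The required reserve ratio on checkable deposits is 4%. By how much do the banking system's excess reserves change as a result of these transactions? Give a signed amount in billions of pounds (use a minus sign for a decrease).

FX sale £70 billion: reserves −£70B, deposits 0.
Discount-window repayment £34 billion: reserves −£34B, deposits 0.
Totals: Δreserves = −£104B, Δdeposits = 0.
Δrequired reserves = 4% × 0 = 0.
Δexcess reserves = Δreserves − Δrequired = −£104B − (0) = -£104 billion.

-£104 billion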